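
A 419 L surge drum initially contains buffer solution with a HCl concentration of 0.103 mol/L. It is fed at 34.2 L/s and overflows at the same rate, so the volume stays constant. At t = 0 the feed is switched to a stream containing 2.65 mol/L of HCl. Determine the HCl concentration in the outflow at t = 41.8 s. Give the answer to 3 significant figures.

2.57 mol/L

Accumulation = in − out for the solute gives V dC/dt = Q(C_in − C).
Time constant τ = V/Q = 419/34.2 = 12.251 s.
C approaches C_in exponentially: C(t) = C_in + (C₀ − C_in) e^(−t/τ).
C(41.8) = 2.65 + (0.103 − 2.65)·e^(−41.8/12.251) = 2.65 + (-2.5470)·0.032981 = 2.5660 mol/L.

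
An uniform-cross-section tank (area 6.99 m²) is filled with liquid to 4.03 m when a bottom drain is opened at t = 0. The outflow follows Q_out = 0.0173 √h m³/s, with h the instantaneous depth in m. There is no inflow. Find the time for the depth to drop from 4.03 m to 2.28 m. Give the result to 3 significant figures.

402 s

With no inflow, A dh/dt = −0.0173 √h.
This is separable: 2 d(√h)/dt = −0.0173/A, so √h = √h₀ − (0.0173/(2A)) t.
t = 2A(√h₀ − √h)/0.0173 = 2·6.99·(√4.03 − √2.28)/0.0173
  = 13.980 × (2.0075 − 1.5100) / 0.0173 = 402.04 s.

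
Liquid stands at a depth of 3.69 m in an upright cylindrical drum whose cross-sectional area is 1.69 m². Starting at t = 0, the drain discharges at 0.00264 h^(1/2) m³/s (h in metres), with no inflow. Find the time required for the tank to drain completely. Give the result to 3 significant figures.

2460 s

A dh/dt = −Q_out = −0.00264 √h.
This is separable: 2 d(√h)/dt = −0.00264/A, so √h = √h₀ − (0.00264/(2A)) t.
Set h = 0: 2√h₀ = (0.00264/A) t_empty ⇒ t_empty = 2A√h₀/0.00264.
t_empty = 2·1.69·√3.69/0.00264 = 3.3800·1.9209/0.00264 = 2459.4 s.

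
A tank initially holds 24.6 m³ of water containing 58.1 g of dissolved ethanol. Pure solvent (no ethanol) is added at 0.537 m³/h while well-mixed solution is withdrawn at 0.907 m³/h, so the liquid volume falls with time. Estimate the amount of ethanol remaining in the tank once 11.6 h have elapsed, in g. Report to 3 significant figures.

Let m(t) be the amount of ethanol. Volume: V(t) = V₀ + (Q_in − Q_out) t = 24.6 − 0.37000 t; V(11.6) = 20.308 m³.
Solute balance: dm/dt = 0 − Q_out C = −Q_out m/V(t).
Separate: dm/m = −Q_out dt/V(t) ⇒ ln(m/m₀) = −(Q_out/(Q_in−Q_out)) ln(V/V₀).
m = m₀ (V₀/V)^(Q_out/(Q_in−Q_out)) = 58.1 × (24.6/20.308)^(-2.4514) = 36.313 g.

36.3 g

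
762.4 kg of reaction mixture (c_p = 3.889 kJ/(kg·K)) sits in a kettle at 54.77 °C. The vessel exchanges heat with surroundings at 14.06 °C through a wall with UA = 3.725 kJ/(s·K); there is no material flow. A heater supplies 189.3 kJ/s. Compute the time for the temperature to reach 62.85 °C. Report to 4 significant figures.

1278 s

Lumped-capacitance energy balance: M c_p dT/dt = UA(T_amb − T) + Q̇.
τ = M c_p/UA = 795.966 s; T_ss = T_amb + Q̇/UA = 14.06 + 189.3/3.725 = 64.8788 °C.
T(t) = T_ss + (T₀ − T_ss)e^(−t/τ); set T = 62.85:
t = −τ ln[(T − T_ss)/(T₀ − T_ss)] = −795.966 · ln(0.200696) = 1278.29 s.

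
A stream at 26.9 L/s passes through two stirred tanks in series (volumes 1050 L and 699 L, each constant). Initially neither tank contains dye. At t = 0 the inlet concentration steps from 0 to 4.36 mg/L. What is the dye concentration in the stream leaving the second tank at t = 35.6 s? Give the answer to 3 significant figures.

Time constants: τᵢ = Vᵢ/Q for each well-mixed tank.
τ₁ = 1050/26.9 = 39.033 s; τ₂ = 699/26.9 = 25.985 s.
Tank 1: C₁ = C_in(1 − e^(−t/τ₁)). Tank 2 (τ₁ ≠ τ₂): C₂ = C_in[1 − (τ₁ e^(−t/τ₁) − τ₂ e^(−t/τ₂))/(τ₁ − τ₂)].
At t = 35.6: e^(−t/τ₁) = 0.40170, e^(−t/τ₂) = 0.25410.
C₂ = 4.36·[1 − (39.033·0.40170 − 25.985·0.25410)/(13.048)] = 4.36·0.30435 = 1.3270 mg/L.

1.33 mg/L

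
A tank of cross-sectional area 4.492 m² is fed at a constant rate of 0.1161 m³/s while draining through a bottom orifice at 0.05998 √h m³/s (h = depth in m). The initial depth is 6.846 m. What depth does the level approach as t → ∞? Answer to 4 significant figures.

Volume balance on the tank: A dh/dt = Q_in − 0.05998 √h. At steady state dh/dt = 0:
Q_in = 0.05998 √h_ss ⇒ √h_ss = 0.1161/0.05998 = 1.93565.
h_ss = 1.93565² = 3.74672 m. (Since h₀ = 6.846 m > h_ss, the level will fall toward this value.)

3.747 m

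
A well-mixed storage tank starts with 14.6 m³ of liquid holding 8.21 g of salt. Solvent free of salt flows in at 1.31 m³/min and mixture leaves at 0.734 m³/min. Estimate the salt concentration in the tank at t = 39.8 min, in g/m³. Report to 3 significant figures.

0.0657 g/m³

Total volume: dV/dt = Q_in − Q_out = 0.57600 m³/min, so V(t) = 14.6 + 0.57600 t and V(39.8) = 37.525 m³.
No salt enters, so dm/dt = −Q_out · (m/V).
Separate: dm/m = −Q_out dt/V(t) ⇒ ln(m/m₀) = −(Q_out/(Q_in−Q_out)) ln(V/V₀).
m = m₀ (V₀/V)^(Q_out/(Q_in−Q_out)) = 8.21 × (14.6/37.525)^(1.2743) = 2.4656 g.
C = m/V = 2.4656/37.525 = 0.065706 g/m³.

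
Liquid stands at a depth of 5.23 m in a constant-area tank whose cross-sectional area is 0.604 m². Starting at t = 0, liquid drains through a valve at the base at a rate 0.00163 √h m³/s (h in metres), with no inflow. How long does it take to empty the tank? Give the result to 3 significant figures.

1690 s

With no inflow, A dh/dt = −0.00163 √h.
∫ h^(−1/2) dh = −(0.00163/A) ∫ dt, giving 2√h = 2√h₀ − (0.00163/A) t.
Tank is empty when √h = 0: t_empty = 2A√h₀/0.00163.
t_empty = 2·0.604·√5.23/0.00163 = 1.2080·2.2869/0.00163 = 1694.8 s.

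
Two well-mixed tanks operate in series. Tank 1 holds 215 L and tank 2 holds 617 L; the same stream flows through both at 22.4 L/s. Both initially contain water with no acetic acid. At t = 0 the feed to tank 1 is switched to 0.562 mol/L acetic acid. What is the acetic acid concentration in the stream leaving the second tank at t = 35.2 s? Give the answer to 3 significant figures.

0.329 mol/L

Time constants: τᵢ = Vᵢ/Q for each well-mixed tank.
τ₁ = 215/22.4 = 9.5982 s; τ₂ = 617/22.4 = 27.545 s.
Solving the cascade with C₁(0)=C₂(0)=0 gives C₂(t) = C_in[1 − (τ₁ e^(−t/τ₁) − τ₂ e^(−t/τ₂))/(τ₁ − τ₂)].
At t = 35.2: e^(−t/τ₁) = 0.025544, e^(−t/τ₂) = 0.27861.
C₂ = 0.562·[1 − (9.5982·0.025544 − 27.545·0.27861)/(-17.946)] = 0.562·0.58604 = 0.32935 mol/L.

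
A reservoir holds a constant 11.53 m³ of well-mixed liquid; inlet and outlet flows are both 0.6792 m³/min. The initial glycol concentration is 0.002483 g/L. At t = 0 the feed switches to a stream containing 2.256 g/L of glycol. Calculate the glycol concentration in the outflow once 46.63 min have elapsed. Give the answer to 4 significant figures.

2.111 g/L

Transient balance on the dissolved component: V dC/dt = Q(C_in − C).
Rewrite as dC/dt + C/τ = C_in/τ, τ = V/Q = 16.9759 min.
This is linear first-order; C(t) = C_in + (C₀ − C_in) e^(−t/τ).
C(46.63) = 2.256 + (0.002483 − 2.256)·e^(−46.63/16.9759) = 2.256 + (-2.25352)·0.0641300 = 2.11148 g/L.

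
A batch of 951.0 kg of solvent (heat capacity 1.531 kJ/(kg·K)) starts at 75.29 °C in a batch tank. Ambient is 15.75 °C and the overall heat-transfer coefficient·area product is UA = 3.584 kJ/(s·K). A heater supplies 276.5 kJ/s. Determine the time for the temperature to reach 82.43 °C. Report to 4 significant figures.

211.3 s

M c_p dT/dt = −UA(T − T_amb) + Q̇.
τ = M c_p/UA = 406.245 s; T_ss = T_amb + Q̇/UA = 15.75 + 276.5/3.584 = 92.8984 °C.
T(t) = T_ss + (T₀ − T_ss)e^(−t/τ); set T = 82.43:
t = −τ ln[(T − T_ss)/(T₀ − T_ss)] = −406.245 · ln(0.594513) = 211.253 s.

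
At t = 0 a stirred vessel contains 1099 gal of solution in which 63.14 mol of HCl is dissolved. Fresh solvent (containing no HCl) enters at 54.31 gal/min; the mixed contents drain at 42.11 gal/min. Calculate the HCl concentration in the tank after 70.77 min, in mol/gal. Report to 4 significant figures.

0.004349 mol/gal

Let m(t) be the amount of HCl. Volume: V(t) = V₀ + (Q_in − Q_out) t = 1099 + 12.2000 t; V(70.77) = 1962.39 gal.
Species balance (pure solvent in): dm/dt = −Q_out · m/V(t).
dm/m = −Q_out dt/(V₀ + 12.2000 t); integrating gives ln(m/m₀) = −(Q_out/(Q_in−Q_out)) ln(V/V₀).
m = m₀ (V₀/V)^(Q_out/(Q_in−Q_out)) = 63.14 × (1099/1962.39)^(3.45164) = 8.53535 mol.
C = m/V = 8.53535/1962.39 = 0.00434946 mol/gal.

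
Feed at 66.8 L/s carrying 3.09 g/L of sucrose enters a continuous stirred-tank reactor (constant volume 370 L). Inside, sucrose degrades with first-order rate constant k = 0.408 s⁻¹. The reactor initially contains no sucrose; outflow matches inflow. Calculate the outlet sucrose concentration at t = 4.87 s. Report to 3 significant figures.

V dC/dt = Q(C_in − C) − k V C.
This is linear with rate a = Q/V + k = 0.58854 s⁻¹.
C_ss = Q C_in/(Q + kV) = 0.94789 g/L; C(t) = C_ss + (C₀ − C_ss) e^(−a t).
C(4.87) = 0.94789 + (-0.94789)·e^(−0.58854·4.87) = 0.94789 + (-0.94789)·0.056915 = 0.89394 g/L.

0.894 g/L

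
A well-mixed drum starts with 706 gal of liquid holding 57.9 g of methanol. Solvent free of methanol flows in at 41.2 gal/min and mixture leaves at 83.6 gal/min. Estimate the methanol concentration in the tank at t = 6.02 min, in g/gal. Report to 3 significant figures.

Let m(t) be the amount of methanol. Volume: V(t) = V₀ + (Q_in − Q_out) t = 706 − 42.400 t; V(6.02) = 450.75 gal.
No methanol enters, so dm/dt = −Q_out · (m/V).
dm/m = −Q_out dt/(V₀ − 42.400 t); integrating gives ln(m/m₀) = −(Q_out/(Q_in−Q_out)) ln(V/V₀).
m = m₀ (V₀/V)^(Q_out/(Q_in−Q_out)) = 57.9 × (706/450.75)^(-1.9717) = 23.903 g.
C = m/V = 23.903/450.75 = 0.053030 g/gal.

0.0530 g/gal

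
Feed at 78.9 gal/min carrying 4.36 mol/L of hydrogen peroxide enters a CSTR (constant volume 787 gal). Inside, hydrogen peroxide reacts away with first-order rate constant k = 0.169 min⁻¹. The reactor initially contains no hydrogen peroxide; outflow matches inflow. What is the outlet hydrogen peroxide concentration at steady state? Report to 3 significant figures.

1.62 mol/L

Accumulation = in − out − consumed: V dC/dt = Q C_in − Q C − k V C.
At steady state: 0 = Q C_in − (Q + kV) C_ss, so C_ss = Q C_in/(Q + kV).
C_ss = 78.9·4.36/(78.9 + 0.169·787) = 344.00/211.90 = 1.6234 mol/L.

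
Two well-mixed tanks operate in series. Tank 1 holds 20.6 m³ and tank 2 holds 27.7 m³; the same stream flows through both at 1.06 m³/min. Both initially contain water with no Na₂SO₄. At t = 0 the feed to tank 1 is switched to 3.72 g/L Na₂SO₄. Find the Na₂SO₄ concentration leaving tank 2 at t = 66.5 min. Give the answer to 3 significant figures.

2.93 g/L

Species balance on tank i: dCᵢ/dt = (Cᵢ₋₁ − Cᵢ)/τᵢ with τᵢ = Vᵢ/Q.
τ₁ = 20.6/1.06 = 19.434 min; τ₂ = 27.7/1.06 = 26.132 min.
Tank 1: C₁ = C_in(1 − e^(−t/τ₁)). Tank 2 (τ₁ ≠ τ₂): C₂ = C_in[1 − (τ₁ e^(−t/τ₁) − τ₂ e^(−t/τ₂))/(τ₁ − τ₂)].
At t = 66.5: e^(−t/τ₁) = 0.032652, e^(−t/τ₂) = 0.078491.
C₂ = 3.72·[1 − (19.434·0.032652 − 26.132·0.078491)/(-6.6981)] = 3.72·0.78851 = 2.9333 g/L.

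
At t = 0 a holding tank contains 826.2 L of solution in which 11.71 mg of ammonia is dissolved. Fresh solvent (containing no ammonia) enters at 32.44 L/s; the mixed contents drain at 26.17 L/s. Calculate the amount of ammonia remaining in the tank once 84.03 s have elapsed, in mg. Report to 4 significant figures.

Total volume: dV/dt = Q_in − Q_out = 6.27000 L/s, so V(t) = 826.2 + 6.27000 t and V(84.03) = 1353.07 L.
No ammonia enters, so dm/dt = −Q_out · (m/V).
dm/m = −Q_out dt/(V₀ + 6.27000 t); integrating gives ln(m/m₀) = −(Q_out/(Q_in−Q_out)) ln(V/V₀).
m = m₀ (V₀/V)^(Q_out/(Q_in−Q_out)) = 11.71 × (826.2/1353.07)^(4.17384) = 1.49409 mg.

1.494 mg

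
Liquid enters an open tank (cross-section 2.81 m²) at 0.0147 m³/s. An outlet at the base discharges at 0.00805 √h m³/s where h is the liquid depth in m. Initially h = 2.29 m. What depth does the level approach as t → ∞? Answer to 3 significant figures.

3.33 m

Mass balance (ρ constant): A dh/dt = Q_in − 0.00805 √h. At steady state dh/dt = 0:
Q_in = 0.00805 √h_ss ⇒ √h_ss = 0.0147/0.00805 = 1.8261.
h_ss = 1.8261² = 3.3346 m. (Since h₀ = 2.29 m < h_ss, the level will rise toward this value.)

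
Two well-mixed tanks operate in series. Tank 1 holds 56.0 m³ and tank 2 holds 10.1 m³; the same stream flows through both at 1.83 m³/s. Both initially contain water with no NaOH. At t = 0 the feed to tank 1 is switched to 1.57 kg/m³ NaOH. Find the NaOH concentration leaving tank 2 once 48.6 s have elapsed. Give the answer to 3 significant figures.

Species balance on tank i: dCᵢ/dt = (Cᵢ₋₁ − Cᵢ)/τᵢ with τᵢ = Vᵢ/Q.
τ₁ = 56.0/1.83 = 30.601 s; τ₂ = 10.1/1.83 = 5.5191 s.
Tank 1: C₁ = C_in(1 − e^(−t/τ₁)). Tank 2 (τ₁ ≠ τ₂): C₂ = C_in[1 − (τ₁ e^(−t/τ₁) − τ₂ e^(−t/τ₂))/(τ₁ − τ₂)].
At t = 48.6: e^(−t/τ₁) = 0.20430, e^(−t/τ₂) = 0.00014987.
C₂ = 1.57·[1 − (30.601·0.20430 − 5.5191·0.00014987)/(25.082)] = 1.57·0.75078 = 1.1787 kg/m³.

1.18 kg/m³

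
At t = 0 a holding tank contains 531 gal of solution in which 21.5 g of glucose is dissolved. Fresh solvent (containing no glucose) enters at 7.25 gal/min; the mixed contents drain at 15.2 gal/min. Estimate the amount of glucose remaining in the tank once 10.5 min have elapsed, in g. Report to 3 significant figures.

Total volume: dV/dt = Q_in − Q_out = -7.9500 gal/min, so V(t) = 531 − 7.9500 t and V(10.5) = 447.52 gal.
Solute balance: dm/dt = 0 − Q_out C = −Q_out m/V(t).
dm/m = −Q_out dt/(V₀ − 7.9500 t); integrating gives ln(m/m₀) = −(Q_out/(Q_in−Q_out)) ln(V/V₀).
m = m₀ (V₀/V)^(Q_out/(Q_in−Q_out)) = 21.5 × (531/447.52)^(-1.9119) = 15.503 g.

15.5 g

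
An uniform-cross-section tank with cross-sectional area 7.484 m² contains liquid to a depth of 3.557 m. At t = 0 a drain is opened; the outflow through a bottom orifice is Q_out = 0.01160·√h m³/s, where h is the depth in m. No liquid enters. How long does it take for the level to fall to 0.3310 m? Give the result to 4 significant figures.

1691 s

Mass balance (ρ constant): A dh/dt = −0.01160 √h.
Separate and integrate: 2(√h − √h₀) = −(0.01160/A) t.
t = 2A(√h₀ − √h)/0.01160 = 2·7.484·(√3.557 − √0.3310)/0.01160
  = 14.9680 × (1.88600 − 0.575326) / 0.01160 = 1691.22 s.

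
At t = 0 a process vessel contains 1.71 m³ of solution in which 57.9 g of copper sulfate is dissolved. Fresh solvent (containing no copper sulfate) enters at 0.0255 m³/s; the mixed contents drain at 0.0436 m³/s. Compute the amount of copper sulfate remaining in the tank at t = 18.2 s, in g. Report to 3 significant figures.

Total volume: dV/dt = Q_in − Q_out = -0.018100 m³/s, so V(t) = 1.71 − 0.018100 t and V(18.2) = 1.3806 m³.
Species balance (pure solvent in): dm/dt = −Q_out · m/V(t).
Separate: dm/m = −Q_out dt/V(t) ⇒ ln(m/m₀) = −(Q_out/(Q_in−Q_out)) ln(V/V₀).
m = m₀ (V₀/V)^(Q_out/(Q_in−Q_out)) = 57.9 × (1.71/1.3806)^(-2.4088) = 34.579 g.

34.6 g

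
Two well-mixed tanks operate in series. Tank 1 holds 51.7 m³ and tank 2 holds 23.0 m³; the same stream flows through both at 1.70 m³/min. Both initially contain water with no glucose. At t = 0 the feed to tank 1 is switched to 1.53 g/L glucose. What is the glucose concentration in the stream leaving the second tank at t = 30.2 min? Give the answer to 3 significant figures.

0.641 g/L

Each tank obeys Vᵢ dCᵢ/dt = Q(Cᵢ₋₁ − Cᵢ), so τᵢ = Vᵢ/Q.
τ₁ = 51.7/1.70 = 30.412 min; τ₂ = 23.0/1.70 = 13.529 min.
Solving the cascade with C₁(0)=C₂(0)=0 gives C₂(t) = C_in[1 − (τ₁ e^(−t/τ₁) − τ₂ e^(−t/τ₂))/(τ₁ − τ₂)].
At t = 30.2: e^(−t/τ₁) = 0.37045, e^(−t/τ₂) = 0.10729.
C₂ = 1.53·[1 − (30.412·0.37045 − 13.529·0.10729)/(16.882)] = 1.53·0.41866 = 0.64055 g/L.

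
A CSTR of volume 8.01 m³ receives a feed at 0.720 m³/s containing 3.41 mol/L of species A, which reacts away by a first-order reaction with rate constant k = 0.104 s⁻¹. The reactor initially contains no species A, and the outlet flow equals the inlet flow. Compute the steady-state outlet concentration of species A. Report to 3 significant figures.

1.58 mol/L

V dC/dt = Q(C_in − C) − k V C.
At steady state: 0 = Q C_in − (Q + kV) C_ss, so C_ss = Q C_in/(Q + kV).
C_ss = 0.720·3.41/(0.720 + 0.104·8.01) = 2.4552/1.5530 = 1.5809 mol/L.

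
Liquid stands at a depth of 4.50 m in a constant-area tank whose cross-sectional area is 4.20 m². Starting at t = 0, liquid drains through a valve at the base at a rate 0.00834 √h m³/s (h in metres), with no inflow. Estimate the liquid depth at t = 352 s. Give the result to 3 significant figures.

With no inflow, A dh/dt = −0.00834 √h.
Separate and integrate: 2(√h − √h₀) = −(0.00834/A) t.
√h = √4.50 − 0.00834·352/(2·4.20) = 2.1213 − 0.34949 = 1.7718.
h = 1.7718² = 3.1394 m.

3.14 m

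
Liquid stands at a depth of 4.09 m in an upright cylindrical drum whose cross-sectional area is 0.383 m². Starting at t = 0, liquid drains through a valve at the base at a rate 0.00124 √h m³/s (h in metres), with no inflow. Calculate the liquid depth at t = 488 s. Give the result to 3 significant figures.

1.52 m

A dh/dt = −Q_out = −0.00124 √h.
This is separable: 2 d(√h)/dt = −0.00124/A, so √h = √h₀ − (0.00124/(2A)) t.
√h = √4.09 − 0.00124·488/(2·0.383) = 2.0224 − 0.78997 = 1.2324.
h = 1.2324² = 1.5188 m.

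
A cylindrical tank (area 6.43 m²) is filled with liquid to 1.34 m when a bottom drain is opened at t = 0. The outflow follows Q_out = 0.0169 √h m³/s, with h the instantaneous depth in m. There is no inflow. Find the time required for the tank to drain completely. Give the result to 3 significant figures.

881 s

A dh/dt = −Q_out = −0.0169 √h.
This is separable: 2 d(√h)/dt = −0.0169/A, so √h = √h₀ − (0.0169/(2A)) t.
Tank is empty when √h = 0: t_empty = 2A√h₀/0.0169.
t_empty = 2·6.43·√1.34/0.0169 = 12.860·1.1576/0.0169 = 880.86 s.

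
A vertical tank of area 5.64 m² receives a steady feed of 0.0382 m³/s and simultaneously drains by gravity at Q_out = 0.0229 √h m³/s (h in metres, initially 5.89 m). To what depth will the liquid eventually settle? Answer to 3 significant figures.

Level balance: A dh/dt = 0.0382 − 0.0229 √h. Setting dh/dt = 0:
Q_in = 0.0229 √h_ss ⇒ √h_ss = 0.0382/0.0229 = 1.6681.
h_ss = 1.6681² = 2.7826 m. (Since h₀ = 5.89 m > h_ss, the level will fall toward this value.)

2.78 m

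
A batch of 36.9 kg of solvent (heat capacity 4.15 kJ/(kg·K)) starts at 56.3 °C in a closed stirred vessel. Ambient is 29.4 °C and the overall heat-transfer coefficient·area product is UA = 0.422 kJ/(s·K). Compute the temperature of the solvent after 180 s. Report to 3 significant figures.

Lumped-capacitance energy balance: M c_p dT/dt = UA(T_amb − T).
dT/dt = (T_ss − T)/τ with T_ss = T_amb = 29.400 °C, τ = M c_p/UA = 36.9·4.15/0.422 = 362.88 s.
T approaches T_ss exponentially: T(t) = T_ss + (T₀ − T_ss) e^(−t/τ).
T(180) = 29.400 + (26.900)·0.60894 = 45.781 °C.

45.8 °C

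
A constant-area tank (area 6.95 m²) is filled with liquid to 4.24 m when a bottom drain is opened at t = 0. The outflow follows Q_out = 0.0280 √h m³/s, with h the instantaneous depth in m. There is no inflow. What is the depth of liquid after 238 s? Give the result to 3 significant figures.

2.50 m

Volume balance on the tank: A dh/dt = −0.0280 √h.
∫ h^(−1/2) dh = −(0.0280/A) ∫ dt, giving 2√h = 2√h₀ − (0.0280/A) t.
√h = √4.24 − 0.0280·238/(2·6.95) = 2.0591 − 0.47942 = 1.5797.
h = 1.5797² = 2.4955 m.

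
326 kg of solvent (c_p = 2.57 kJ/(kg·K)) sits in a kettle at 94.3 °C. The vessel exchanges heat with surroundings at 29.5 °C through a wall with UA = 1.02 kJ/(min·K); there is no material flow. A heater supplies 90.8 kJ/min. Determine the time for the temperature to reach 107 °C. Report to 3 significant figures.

610 min

Lumped-capacitance energy balance: M c_p dT/dt = UA(T_amb − T) + Q̇.
τ = M c_p/UA = 821.39 min; T_ss = T_amb + Q̇/UA = 29.5 + 90.8/1.02 = 118.52 °C.
T(t) = T_ss + (T₀ − T_ss)e^(−t/τ); set T = 107:
t = −τ ln[(T − T_ss)/(T₀ − T_ss)] = −821.39 · ln(0.47563) = 610.39 min.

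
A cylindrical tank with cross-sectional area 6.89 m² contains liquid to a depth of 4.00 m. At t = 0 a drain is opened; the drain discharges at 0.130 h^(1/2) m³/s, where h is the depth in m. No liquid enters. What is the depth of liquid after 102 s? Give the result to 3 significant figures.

A dh/dt = −Q_out = −0.130 √h.
Separate and integrate: 2(√h − √h₀) = −(0.130/A) t.
√h = √4.00 − 0.130·102/(2·6.89) = 2.0000 − 0.96226 = 1.0377.
h = 1.0377² = 1.0769 m.

1.08 m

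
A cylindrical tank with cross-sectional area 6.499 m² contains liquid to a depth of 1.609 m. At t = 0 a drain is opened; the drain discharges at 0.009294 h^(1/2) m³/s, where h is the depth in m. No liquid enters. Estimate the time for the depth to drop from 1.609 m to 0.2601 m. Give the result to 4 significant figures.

With no inflow, A dh/dt = −0.009294 √h.
Separate and integrate: 2(√h − √h₀) = −(0.009294/A) t.
t = 2A(√h₀ − √h)/0.009294 = 2·6.499·(√1.609 − √0.2601)/0.009294
  = 12.9980 × (1.26846 − 0.510000) / 0.009294 = 1060.74 s.

1061 s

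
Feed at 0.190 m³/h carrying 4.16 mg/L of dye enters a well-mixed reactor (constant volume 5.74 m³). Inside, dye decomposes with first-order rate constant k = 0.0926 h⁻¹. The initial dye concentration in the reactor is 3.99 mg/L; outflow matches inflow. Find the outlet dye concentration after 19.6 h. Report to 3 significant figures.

Accumulation = in − out − consumed: V dC/dt = Q C_in − Q C − k V C.
This is linear with rate a = Q/V + k = 0.12570 h⁻¹.
C_ss = Q C_in/(Q + kV) = 1.0955 mg/L; C(t) = C_ss + (C₀ − C_ss) e^(−a t).
C(19.6) = 1.0955 + (2.8945)·e^(−0.12570·19.6) = 1.0955 + (2.8945)·0.085116 = 1.3418 mg/L.

1.34 mg/L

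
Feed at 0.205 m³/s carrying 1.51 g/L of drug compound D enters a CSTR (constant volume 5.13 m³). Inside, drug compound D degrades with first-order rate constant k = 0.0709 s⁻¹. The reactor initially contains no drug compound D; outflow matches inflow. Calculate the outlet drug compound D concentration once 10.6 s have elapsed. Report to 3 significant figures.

V dC/dt = Q(C_in − C) − k V C.
dC/dt = (Q/V) C_in − (Q/V + k) C; effective rate a = Q/V + k = 0.039961 + 0.0709 = 0.11086 s⁻¹.
C_ss = Q C_in/(Q + kV) = 0.54430 g/L; C(t) = C_ss + (C₀ − C_ss) e^(−a t).
C(10.6) = 0.54430 + (-0.54430)·e^(−0.11086·10.6) = 0.54430 + (-0.54430)·0.30878 = 0.37623 g/L.

0.376 g/L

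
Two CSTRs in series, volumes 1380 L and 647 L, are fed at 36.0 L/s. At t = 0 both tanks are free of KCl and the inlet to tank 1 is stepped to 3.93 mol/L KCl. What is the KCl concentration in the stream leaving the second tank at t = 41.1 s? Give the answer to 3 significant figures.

Each tank obeys Vᵢ dCᵢ/dt = Q(Cᵢ₋₁ − Cᵢ), so τᵢ = Vᵢ/Q.
τ₁ = 1380/36.0 = 38.333 s; τ₂ = 647/36.0 = 17.972 s.
Tank 1: C₁ = C_in(1 − e^(−t/τ₁)). Tank 2 (τ₁ ≠ τ₂): C₂ = C_in[1 − (τ₁ e^(−t/τ₁) − τ₂ e^(−t/τ₂))/(τ₁ − τ₂)].
At t = 41.1: e^(−t/τ₁) = 0.34226, e^(−t/τ₂) = 0.10158.
C₂ = 3.93·[1 − (38.333·0.34226 − 17.972·0.10158)/(20.361)] = 3.93·0.44530 = 1.7500 mol/L.

1.75 mol/L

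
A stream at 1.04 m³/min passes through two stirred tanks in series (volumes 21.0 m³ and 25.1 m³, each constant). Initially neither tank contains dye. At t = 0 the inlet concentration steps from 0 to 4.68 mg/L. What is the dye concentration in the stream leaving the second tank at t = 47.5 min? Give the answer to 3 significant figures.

Time constants: τᵢ = Vᵢ/Q for each well-mixed tank.
τ₁ = 21.0/1.04 = 20.192 min; τ₂ = 25.1/1.04 = 24.135 min.
Solving the cascade with C₁(0)=C₂(0)=0 gives C₂(t) = C_in[1 − (τ₁ e^(−t/τ₁) − τ₂ e^(−t/τ₂))/(τ₁ − τ₂)].
At t = 47.5: e^(−t/τ₁) = 0.095142, e^(−t/τ₂) = 0.13972.
C₂ = 4.68·[1 − (20.192·0.095142 − 24.135·0.13972)/(-3.9423)] = 4.68·0.63197 = 2.9576 mg/L.

2.96 mg/L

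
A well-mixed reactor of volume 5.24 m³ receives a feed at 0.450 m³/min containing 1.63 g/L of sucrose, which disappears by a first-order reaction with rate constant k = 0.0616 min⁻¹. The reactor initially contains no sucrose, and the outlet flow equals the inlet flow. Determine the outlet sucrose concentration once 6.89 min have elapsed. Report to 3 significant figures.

0.606 g/L

V dC/dt = Q(C_in − C) − k V C.
dC/dt = (Q/V) C_in − (Q/V + k) C; effective rate a = Q/V + k = 0.085878 + 0.0616 = 0.14748 min⁻¹.
C_ss = Q C_in/(Q + kV) = 0.94917 g/L; C(t) = C_ss + (C₀ − C_ss) e^(−a t).
C(6.89) = 0.94917 + (-0.94917)·e^(−0.14748·6.89) = 0.94917 + (-0.94917)·0.36200 = 0.60557 g/L.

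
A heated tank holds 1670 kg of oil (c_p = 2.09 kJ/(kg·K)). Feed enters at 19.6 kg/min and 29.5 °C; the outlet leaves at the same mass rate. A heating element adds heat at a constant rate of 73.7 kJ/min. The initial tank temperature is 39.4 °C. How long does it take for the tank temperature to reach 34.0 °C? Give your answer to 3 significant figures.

93.6 min

Heat balance on the well-mixed liquid: M c_p dT/dt = ṁ c_p (T_in − T) + 73.7.
τ = M/ṁ = 85.204 min; T_ss = T_in + Q̇/(ṁ c_p) = 31.299 °C.
T(t) = T_ss + (T₀ − T_ss) e^(−t/τ). Set T = 34.0:
e^(−t/τ) = (34.0 − 31.299)/(39.4 − 31.299) = 0.33340
t = −85.204 · ln(0.33340) = 93.588 min.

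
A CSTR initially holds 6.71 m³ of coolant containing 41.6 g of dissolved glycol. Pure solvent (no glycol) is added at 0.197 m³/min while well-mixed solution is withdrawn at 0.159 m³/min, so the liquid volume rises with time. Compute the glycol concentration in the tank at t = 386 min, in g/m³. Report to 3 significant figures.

0.0153 g/m³

Let m(t) be the amount of glycol. Volume: V(t) = V₀ + (Q_in − Q_out) t = 6.71 + 0.038000 t; V(386) = 21.378 m³.
Solute balance: dm/dt = 0 − Q_out C = −Q_out m/V(t).
dm/m = −Q_out dt/(V₀ + 0.038000 t); integrating gives ln(m/m₀) = −(Q_out/(Q_in−Q_out)) ln(V/V₀).
m = m₀ (V₀/V)^(Q_out/(Q_in−Q_out)) = 41.6 × (6.71/21.378)^(4.1842) = 0.32615 g.
C = m/V = 0.32615/21.378 = 0.015256 g/m³.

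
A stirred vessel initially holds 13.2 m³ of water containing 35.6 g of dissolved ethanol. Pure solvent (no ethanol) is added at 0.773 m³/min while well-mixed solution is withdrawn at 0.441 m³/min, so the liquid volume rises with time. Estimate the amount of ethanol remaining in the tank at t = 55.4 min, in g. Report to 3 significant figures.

11.2 g

Total volume: dV/dt = Q_in − Q_out = 0.33200 m³/min, so V(t) = 13.2 + 0.33200 t and V(55.4) = 31.593 m³.
Species balance (pure solvent in): dm/dt = −Q_out · m/V(t).
dm/m = −Q_out dt/(V₀ + 0.33200 t); integrating gives ln(m/m₀) = −(Q_out/(Q_in−Q_out)) ln(V/V₀).
m = m₀ (V₀/V)^(Q_out/(Q_in−Q_out)) = 35.6 × (13.2/31.593)^(1.3283) = 11.169 g.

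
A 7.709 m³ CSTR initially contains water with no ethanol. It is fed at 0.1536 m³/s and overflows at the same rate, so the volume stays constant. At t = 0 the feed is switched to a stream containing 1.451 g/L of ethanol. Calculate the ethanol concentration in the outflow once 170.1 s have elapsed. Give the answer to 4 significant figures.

1.402 g/L

Transient balance on the dissolved component: V dC/dt = Q(C_in − C).
Rewrite as dC/dt + C/τ = C_in/τ, τ = V/Q = 50.1888 s.
Solution: C(t) = C_in + (C₀ − C_in) e^(−t/τ).
C(170.1) = 1.451 + (0 − 1.451)·e^(−170.1/50.1888) = 1.451 + (-1.45100)·0.0337356 = 1.40205 g/L.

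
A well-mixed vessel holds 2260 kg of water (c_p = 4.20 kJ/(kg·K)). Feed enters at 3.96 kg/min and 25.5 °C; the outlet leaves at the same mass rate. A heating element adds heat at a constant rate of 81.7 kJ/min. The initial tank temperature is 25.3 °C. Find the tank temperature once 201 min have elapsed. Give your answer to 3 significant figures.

First-law balance (no shaft work): M c_p dT/dt = ṁ c_p (T_in − T) + 81.7.
τ = M/ṁ = 570.71 min; T_ss = T_in + Q̇/(ṁ c_p) = 25.5 + 81.7/(3.96·4.20) = 30.412 °C.
T approaches T_ss exponentially: T(t) = T_ss + (T₀ − T_ss) e^(−t/τ).
T(201) = 30.412 + (-5.1122)·e^(−201/570.71) = 30.412 + (-5.1122)·0.70314 = 26.818 °C.

26.8 °C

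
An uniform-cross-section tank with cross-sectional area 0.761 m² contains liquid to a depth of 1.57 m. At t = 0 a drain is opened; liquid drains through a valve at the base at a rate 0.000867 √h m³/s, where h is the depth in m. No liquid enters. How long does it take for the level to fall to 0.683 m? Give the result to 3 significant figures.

A dh/dt = −Q_out = −0.000867 √h.
∫ h^(−1/2) dh = −(0.000867/A) ∫ dt, giving 2√h = 2√h₀ − (0.000867/A) t.
t = 2A(√h₀ − √h)/0.000867 = 2·0.761·(√1.57 − √0.683)/0.000867
  = 1.5220 × (1.2530 − 0.82644) / 0.000867 = 748.81 s.

749 s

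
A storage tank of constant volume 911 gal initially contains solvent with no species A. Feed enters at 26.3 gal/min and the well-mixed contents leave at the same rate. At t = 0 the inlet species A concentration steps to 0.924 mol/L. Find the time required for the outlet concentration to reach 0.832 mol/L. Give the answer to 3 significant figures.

79.9 min

Mass balance on the solute (V constant): V dC/dt = Q(C_in − C), so τ = V/Q = 34.639 min.
C(t) = C_in + (C₀ − C_in) e^(−t/τ). Set C = 0.832 and solve for t:
e^(−t/τ) = (C − C_in)/(C₀ − C_in) = (0.832 − 0.924)/(0 − 0.924) = 0.099567
t = −τ ln(…) = 34.639 × 2.3069 = 79.909 min.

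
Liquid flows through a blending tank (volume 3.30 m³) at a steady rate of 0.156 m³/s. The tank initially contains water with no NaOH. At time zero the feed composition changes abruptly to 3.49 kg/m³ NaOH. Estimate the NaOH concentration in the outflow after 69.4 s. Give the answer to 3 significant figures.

Accumulation = in − out for the solute gives V dC/dt = Q(C_in − C).
Time constant τ = V/Q = 3.30/0.156 = 21.154 s.
Integrating: C(t) = C_in + (C₀ − C_in) e^(−t/τ).
C(69.4) = 3.49 + (0 − 3.49)·e^(−69.4/21.154) = 3.49 + (-3.4900)·0.037601 = 3.3588 kg/m³.

3.36 kg/m³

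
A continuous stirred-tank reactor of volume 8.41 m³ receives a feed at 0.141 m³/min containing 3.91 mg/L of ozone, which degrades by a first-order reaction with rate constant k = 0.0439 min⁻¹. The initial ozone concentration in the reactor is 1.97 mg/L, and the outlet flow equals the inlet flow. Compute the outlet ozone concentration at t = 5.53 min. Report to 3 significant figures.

Species balance: V dC/dt = Q C_in − Q C − k V C.
dC/dt = (Q/V) C_in − (Q/V + k) C; effective rate a = Q/V + k = 0.016766 + 0.0439 = 0.060666 min⁻¹.
C_ss = Q C_in/(Q + kV) = 1.0806 mg/L; C(t) = C_ss + (C₀ − C_ss) e^(−a t).
C(5.53) = 1.0806 + (0.88942)·e^(−0.060666·5.53) = 1.0806 + (0.88942)·0.71499 = 1.7165 mg/L.

1.72 mg/L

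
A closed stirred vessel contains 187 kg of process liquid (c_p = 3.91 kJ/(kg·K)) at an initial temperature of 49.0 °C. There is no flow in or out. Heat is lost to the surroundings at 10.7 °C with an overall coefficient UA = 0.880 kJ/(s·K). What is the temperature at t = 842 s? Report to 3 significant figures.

First-law balance (no shaft work): M c_p dT/dt = −UA(T − T_amb).
dT/dt = (T_ss − T)/τ with T_ss = T_amb = 10.700 °C, τ = M c_p/UA = 187·3.91/0.880 = 830.88 s.
This is linear first-order; T(t) = T_ss + (T₀ − T_ss) e^(−t/τ).
T(842) = 10.700 + (38.300)·0.36299 = 24.602 °C.

24.6 °C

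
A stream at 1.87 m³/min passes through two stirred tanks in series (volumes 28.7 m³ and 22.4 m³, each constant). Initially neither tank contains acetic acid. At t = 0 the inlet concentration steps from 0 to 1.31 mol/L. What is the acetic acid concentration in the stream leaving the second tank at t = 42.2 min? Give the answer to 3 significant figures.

1.07 mol/L

Time constants: τᵢ = Vᵢ/Q for each well-mixed tank.
τ₁ = 28.7/1.87 = 15.348 min; τ₂ = 22.4/1.87 = 11.979 min.
Tank 1: C₁ = C_in(1 − e^(−t/τ₁)). Tank 2 (τ₁ ≠ τ₂): C₂ = C_in[1 − (τ₁ e^(−t/τ₁) − τ₂ e^(−t/τ₂))/(τ₁ − τ₂)].
At t = 42.2: e^(−t/τ₁) = 0.063952, e^(−t/τ₂) = 0.029512.
C₂ = 1.31·[1 − (15.348·0.063952 − 11.979·0.029512)/(3.3690)] = 1.31·0.81359 = 1.0658 mol/L.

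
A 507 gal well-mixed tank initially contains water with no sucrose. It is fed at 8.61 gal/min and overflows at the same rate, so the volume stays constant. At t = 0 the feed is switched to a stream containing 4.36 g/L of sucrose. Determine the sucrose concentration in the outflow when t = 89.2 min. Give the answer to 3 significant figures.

3.40 g/L

Species balance on the tank: V dC/dt = Q(C_in − C).
Time constant τ = V/Q = 507/8.61 = 58.885 min.
This is linear first-order; C(t) = C_in + (C₀ − C_in) e^(−t/τ).
C(89.2) = 4.36 + (0 − 4.36)·e^(−89.2/58.885) = 4.36 + (-4.3600)·0.21985 = 3.4015 g/L.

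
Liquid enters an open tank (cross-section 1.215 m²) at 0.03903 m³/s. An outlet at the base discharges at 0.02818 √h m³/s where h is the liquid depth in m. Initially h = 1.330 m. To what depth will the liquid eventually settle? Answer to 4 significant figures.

Accumulation of liquid (constant cross-section A): A dh/dt = Q_in − 0.02818 √h. At steady state dh/dt = 0:
Q_in = 0.02818 √h_ss ⇒ √h_ss = 0.03903/0.02818 = 1.38502.
h_ss = 1.38502² = 1.91829 m. (Since h₀ = 1.330 m < h_ss, the level will rise toward this value.)

1.918 m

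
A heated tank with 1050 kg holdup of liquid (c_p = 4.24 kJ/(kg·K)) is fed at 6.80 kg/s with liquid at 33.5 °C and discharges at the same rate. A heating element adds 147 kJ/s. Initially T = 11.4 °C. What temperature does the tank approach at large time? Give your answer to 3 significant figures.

M c_p dT/dt = ṁ c_p (T_in − T) + Q̇.
At steady state dT/dt = 0 ⇒ T_ss = T_in + Q̇/(ṁ c_p) = 33.5 + 147/(6.80·4.24) = 38.599 °C.

38.6 °C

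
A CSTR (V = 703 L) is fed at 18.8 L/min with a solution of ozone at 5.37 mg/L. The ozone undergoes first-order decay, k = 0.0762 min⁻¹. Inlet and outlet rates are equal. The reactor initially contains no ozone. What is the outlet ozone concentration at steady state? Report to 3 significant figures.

1.40 mg/L

Species balance: V dC/dt = Q C_in − Q C − k V C.
At steady state: 0 = Q C_in − (Q + kV) C_ss, so C_ss = Q C_in/(Q + kV).
C_ss = 18.8·5.37/(18.8 + 0.0762·703) = 100.96/72.369 = 1.3950 mg/L.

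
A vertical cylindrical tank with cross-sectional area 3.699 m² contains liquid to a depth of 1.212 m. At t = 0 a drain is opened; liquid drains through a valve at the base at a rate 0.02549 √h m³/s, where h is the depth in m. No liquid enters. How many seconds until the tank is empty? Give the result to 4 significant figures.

Volume balance on the tank: A dh/dt = −0.02549 √h.
∫ h^(−1/2) dh = −(0.02549/A) ∫ dt, giving 2√h = 2√h₀ − (0.02549/A) t.
Set h = 0: 2√h₀ = (0.02549/A) t_empty ⇒ t_empty = 2A√h₀/0.02549.
t_empty = 2·3.699·√1.212/0.02549 = 7.39800·1.10091/0.02549 = 319.518 s.

319.5 s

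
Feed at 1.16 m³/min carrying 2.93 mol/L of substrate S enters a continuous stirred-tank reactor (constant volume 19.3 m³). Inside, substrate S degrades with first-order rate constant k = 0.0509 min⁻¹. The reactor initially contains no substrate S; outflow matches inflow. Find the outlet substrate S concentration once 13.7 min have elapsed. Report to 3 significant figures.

1.24 mol/L

Accumulation = in − out − consumed: V dC/dt = Q C_in − Q C − k V C.
dC/dt = (Q/V) C_in − (Q/V + k) C; effective rate a = Q/V + k = 0.060104 + 0.0509 = 0.11100 min⁻¹.
C_ss = Q C_in/(Q + kV) = 1.5865 mol/L; C(t) = C_ss + (C₀ − C_ss) e^(−a t).
C(13.7) = 1.5865 + (-1.5865)·e^(−0.11100·13.7) = 1.5865 + (-1.5865)·0.21855 = 1.2397 mol/L.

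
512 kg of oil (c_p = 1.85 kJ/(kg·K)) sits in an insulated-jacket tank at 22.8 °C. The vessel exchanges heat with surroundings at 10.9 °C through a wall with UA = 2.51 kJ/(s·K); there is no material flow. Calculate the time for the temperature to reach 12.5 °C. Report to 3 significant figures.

757 s

Energy balance: M c_p dT/dt = −UA(T − T_amb).
τ = M c_p/UA = 377.37 s; T_ss = T_amb = 10.900 °C.
T(t) = T_ss + (T₀ − T_ss)e^(−t/τ); set T = 12.5:
t = −τ ln[(T − T_ss)/(T₀ − T_ss)] = −377.37 · ln(0.13445) = 757.21 s.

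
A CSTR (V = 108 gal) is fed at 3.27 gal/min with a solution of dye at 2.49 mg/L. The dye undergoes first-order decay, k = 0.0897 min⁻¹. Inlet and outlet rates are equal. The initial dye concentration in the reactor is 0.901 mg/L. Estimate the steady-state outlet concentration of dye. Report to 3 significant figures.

V dC/dt = Q(C_in − C) − k V C.
At steady state: 0 = Q C_in − (Q + kV) C_ss, so C_ss = Q C_in/(Q + kV).
C_ss = 3.27·2.49/(3.27 + 0.0897·108) = 8.1423/12.958 = 0.62838 mg/L.

0.628 mg/L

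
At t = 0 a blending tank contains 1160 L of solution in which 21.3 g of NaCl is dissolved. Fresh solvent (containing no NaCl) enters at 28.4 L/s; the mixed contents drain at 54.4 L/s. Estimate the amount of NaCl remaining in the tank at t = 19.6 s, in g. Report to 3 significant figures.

Let m(t) be the amount of NaCl. Volume: V(t) = V₀ + (Q_in − Q_out) t = 1160 − 26.000 t; V(19.6) = 650.40 L.
Species balance (pure solvent in): dm/dt = −Q_out · m/V(t).
dm/m = −Q_out dt/(V₀ − 26.000 t); integrating gives ln(m/m₀) = −(Q_out/(Q_in−Q_out)) ln(V/V₀).
m = m₀ (V₀/V)^(Q_out/(Q_in−Q_out)) = 21.3 × (1160/650.40)^(-2.0923) = 6.3479 g.

6.35 g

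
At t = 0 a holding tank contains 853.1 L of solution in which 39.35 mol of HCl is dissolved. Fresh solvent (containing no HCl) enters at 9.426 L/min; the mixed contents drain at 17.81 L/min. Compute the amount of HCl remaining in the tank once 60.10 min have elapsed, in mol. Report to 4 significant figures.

5.901 mol

Let m(t) be the amount of HCl. Volume: V(t) = V₀ + (Q_in − Q_out) t = 853.1 − 8.38400 t; V(60.10) = 349.222 L.
Species balance (pure solvent in): dm/dt = −Q_out · m/V(t).
dm/m = −Q_out dt/(V₀ − 8.38400 t); integrating gives ln(m/m₀) = −(Q_out/(Q_in−Q_out)) ln(V/V₀).
m = m₀ (V₀/V)^(Q_out/(Q_in−Q_out)) = 39.35 × (853.1/349.222)^(-2.12428) = 5.90116 mol.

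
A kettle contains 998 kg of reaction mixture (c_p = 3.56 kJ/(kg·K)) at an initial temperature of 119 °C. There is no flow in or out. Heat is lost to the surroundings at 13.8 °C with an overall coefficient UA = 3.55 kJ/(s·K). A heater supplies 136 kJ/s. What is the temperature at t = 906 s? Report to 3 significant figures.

M c_p dT/dt = −UA(T − T_amb) + Q̇.
dT/dt = (T_ss − T)/τ with T_ss = T_amb + Q̇/UA = 13.8 + 136/3.55 = 52.110 °C, τ = M c_p/UA = 998·3.56/3.55 = 1000.8 s.
Solution: T(t) = T_ss + (T₀ − T_ss) e^(−t/τ).
T(906) = 52.110 + (66.890)·0.40443 = 79.163 °C.

79.2 °C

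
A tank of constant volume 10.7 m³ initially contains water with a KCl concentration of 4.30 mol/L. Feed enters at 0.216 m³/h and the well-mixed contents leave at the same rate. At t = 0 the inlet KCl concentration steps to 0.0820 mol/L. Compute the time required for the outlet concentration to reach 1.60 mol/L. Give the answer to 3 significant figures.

50.6 h

Species balance: V dC/dt = Q(C_in − C) ⇒ τ = V/Q = 49.537 h.
C(t) = C_in + (C₀ − C_in) e^(−t/τ). Set C = 1.60 and solve for t:
e^(−t/τ) = (C − C_in)/(C₀ − C_in) = (1.60 − 0.0820)/(4.30 − 0.0820) = 0.35989
t = −τ ln(…) = 49.537 × 1.0220 = 50.625 h.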